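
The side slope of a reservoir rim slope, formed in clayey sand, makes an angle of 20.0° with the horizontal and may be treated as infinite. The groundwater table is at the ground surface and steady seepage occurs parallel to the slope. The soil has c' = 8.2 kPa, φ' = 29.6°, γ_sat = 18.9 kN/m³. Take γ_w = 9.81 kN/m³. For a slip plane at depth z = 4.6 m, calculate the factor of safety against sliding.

FS = 1.04

With seepage parallel to the slope and the water table at the surface, the effective normal stress on the slip plane uses the buoyant unit weight γ' = γ_sat − γ_w while the driving shear stress uses γ_sat:
FS = [c' + γ' z cos²β tanφ'] / [γ_sat z sinβ cosβ]
γ' = 18.9 − 9.81 = 9.09 kN/m³
Numerator = 8.2 + 9.09·4.6·cos²20.0°·tan29.6° = 8.2 + 9.09·4.6·0.8830·0.5681 = 29.175 kPa
Denominator = 18.9·4.6·sin20.0°·cos20.0° = 18.9·4.6·0.3420·0.9397 = 27.942 kPa
FS = 29.175 / 27.942 = 1.044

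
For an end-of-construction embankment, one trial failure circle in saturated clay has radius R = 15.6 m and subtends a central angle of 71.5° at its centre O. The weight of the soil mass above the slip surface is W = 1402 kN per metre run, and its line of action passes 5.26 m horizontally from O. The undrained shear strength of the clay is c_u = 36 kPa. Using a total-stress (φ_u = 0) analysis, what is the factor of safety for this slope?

FS = 1.48

Taking moments about the centre O, the resisting moment is provided by the undrained shear strength acting along the arc:
Arc length L_a = R·θ = 15.6·(71.5°·π/180) = 15.6·1.2479 = 19.47 m
M_R = c_u·L_a·R = 36·19.47·15.6 = 10932.9 kN·m/m
M_D = W·d = 1402·5.26 = 7374.5 kN·m/m
FS = M_R / M_D = 10932.9 / 7374.5 = 1.483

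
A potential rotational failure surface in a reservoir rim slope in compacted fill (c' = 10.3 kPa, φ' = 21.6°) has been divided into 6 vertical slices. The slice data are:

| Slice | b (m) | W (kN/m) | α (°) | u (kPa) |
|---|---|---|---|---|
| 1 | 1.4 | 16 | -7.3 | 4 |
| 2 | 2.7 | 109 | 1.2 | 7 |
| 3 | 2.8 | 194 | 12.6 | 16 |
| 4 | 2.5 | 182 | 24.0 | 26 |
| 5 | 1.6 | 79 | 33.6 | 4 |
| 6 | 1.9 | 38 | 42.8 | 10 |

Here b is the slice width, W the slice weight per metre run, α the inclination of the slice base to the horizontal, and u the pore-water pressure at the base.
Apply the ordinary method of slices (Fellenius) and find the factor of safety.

Ordinary method of slices: FS = Σ[c'·Δl_i + (W_i cosα_i − u_i·Δl_i)·tanφ'] / Σ W_i sinα_i, with Δl_i = b_i / cosα_i.
Slice 1: Δl = 1.4/cos(-7.3°) = 1.411 m; N'_1 = 16·cos(-7.3°) − 4·1.411 = 10.2; c'Δl = 14.54; W sinα = -2.0
Slice 2: Δl = 2.7/cos1.2° = 2.701 m; N'_2 = 109·cos1.2° − 7·2.701 = 90.1; c'Δl = 27.82; W sinα = 2.3
Slice 3: Δl = 2.8/cos12.6° = 2.869 m; N'_3 = 194·cos12.6° − 16·2.869 = 143.4; c'Δl = 29.55; W sinα = 42.3
Slice 4: Δl = 2.5/cos24.0° = 2.737 m; N'_4 = 182·cos24.0° − 26·2.737 = 95.1; c'Δl = 28.19; W sinα = 74.0
Slice 5: Δl = 1.6/cos33.6° = 1.921 m; N'_5 = 79·cos33.6° − 4·1.921 = 58.1; c'Δl = 19.79; W sinα = 43.7
Slice 6: Δl = 1.9/cos42.8° = 2.590 m; N'_6 = 38·cos42.8° − 10·2.590 = 2.0; c'Δl = 26.67; W sinα = 25.8
Σc'Δl = 146.6 kN/m; ΣN' = 398.9 kN/m; ΣW sinα = 186.1 kN/m
Resisting = 146.6 + 398.9·tan21.6° = 146.6 + 158.0 = 304.5 kN/m
FS = 304.5 / 186.1 = 1.636

FS = 1.64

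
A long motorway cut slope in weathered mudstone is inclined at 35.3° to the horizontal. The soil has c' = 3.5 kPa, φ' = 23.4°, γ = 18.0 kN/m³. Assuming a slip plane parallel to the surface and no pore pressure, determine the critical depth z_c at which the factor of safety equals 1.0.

Setting FS = 1.00 in FS = [c' + γz cos²β tanφ'] / [γz sinβ cosβ] and solving for z:
z = c' / [γ cosβ (FS·sinβ − cosβ·tanφ')]
  = 3.5 / [18.0·cos35.3°·(1.00·sin35.3° − cos35.3°·tan23.4°)]
  = 3.5 / [18.0·0.8161·(1.00·0.5779 − 0.8161·0.4327)]
  = 3.5 / 3.3007 = 1.060 m

z_c = 1.06 m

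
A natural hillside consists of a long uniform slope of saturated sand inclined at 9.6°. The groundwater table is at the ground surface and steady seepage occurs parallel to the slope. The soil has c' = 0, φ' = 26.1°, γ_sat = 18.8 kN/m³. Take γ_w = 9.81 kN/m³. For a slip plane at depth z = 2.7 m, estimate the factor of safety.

FS = 1.39

With seepage parallel to the slope and the water table at the surface, the effective normal stress on the slip plane uses the buoyant unit weight γ' = γ_sat − γ_w while the driving shear stress uses γ_sat:
FS = [c' + γ' z cos²β tanφ'] / [γ_sat z sinβ cosβ]
(For c' = 0 this reduces to FS = (γ'/γ_sat)·tanφ'/tanβ.)
γ' = 18.8 − 9.81 = 8.99 kN/m³
Numerator = 0.0 + 8.99·2.7·cos²9.6°·tan26.1° = 0.0 + 8.99·2.7·0.9722·0.4899 = 11.561 kPa
Denominator = 18.8·2.7·sin9.6°·cos9.6° = 18.8·2.7·0.1668·0.9860 = 8.347 kPa
FS = 11.561 / 8.347 = 1.385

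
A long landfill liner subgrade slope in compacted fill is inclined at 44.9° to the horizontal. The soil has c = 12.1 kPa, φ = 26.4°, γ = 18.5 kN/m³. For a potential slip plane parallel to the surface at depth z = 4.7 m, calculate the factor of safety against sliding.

For an infinite slope with a slip plane parallel to the surface (no pore pressure): FS = [c + γz cos²β tanφ] / [γz sinβ cosβ].
γz = 18.5·4.7 = 86.95 kN/m²
Numerator = 12.1 + 86.95·cos²44.9°·tan26.4° = 12.1 + 86.95·0.5017·0.4964 = 33.757 kPa
Denominator = 86.95·sin44.9°·cos44.9° = 86.95·0.7059·0.7083 = 43.475 kPa
FS = 33.757 / 43.475 = 0.776

FS = 0.78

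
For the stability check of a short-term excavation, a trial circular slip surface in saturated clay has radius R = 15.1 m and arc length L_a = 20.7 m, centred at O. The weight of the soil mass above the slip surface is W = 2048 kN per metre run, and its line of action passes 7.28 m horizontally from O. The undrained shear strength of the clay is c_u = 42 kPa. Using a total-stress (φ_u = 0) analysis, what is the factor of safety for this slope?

FS = 0.88

Taking moments about the centre O, the resisting moment is provided by the undrained shear strength acting along the arc:
M_R = c_u·L_a·R = 42·20.70·15.1 = 13127.9 kN·m/m
M_D = W·d = 2048·7.28 = 14909.4 kN·m/m
FS = M_R / M_D = 13127.9 / 14909.4 = 0.881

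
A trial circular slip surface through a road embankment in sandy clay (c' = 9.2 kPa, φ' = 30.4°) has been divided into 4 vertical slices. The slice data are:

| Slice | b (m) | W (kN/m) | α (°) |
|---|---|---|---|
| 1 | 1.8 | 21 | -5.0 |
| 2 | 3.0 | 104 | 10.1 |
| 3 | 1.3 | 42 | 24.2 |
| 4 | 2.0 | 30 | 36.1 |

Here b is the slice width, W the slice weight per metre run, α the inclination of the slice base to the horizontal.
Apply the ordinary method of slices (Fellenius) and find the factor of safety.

Ordinary method of slices: FS = Σ[c'·Δl_i + (W_i cosα_i)·tanφ'] / Σ W_i sinα_i, with Δl_i = b_i / cosα_i.
Slice 1: Δl = 1.8/cos(-5.0°) = 1.807 m; N'_1 = 21·cos(-5.0°) = 20.9; c'Δl = 16.62; W sinα = -1.8
Slice 2: Δl = 3.0/cos10.1° = 3.047 m; N'_2 = 104·cos10.1° = 102.4; c'Δl = 28.03; W sinα = 18.2
Slice 3: Δl = 1.3/cos24.2° = 1.425 m; N'_3 = 42·cos24.2° = 38.3; c'Δl = 13.11; W sinα = 17.2
Slice 4: Δl = 2.0/cos36.1° = 2.475 m; N'_4 = 30·cos36.1° = 24.2; c'Δl = 22.77; W sinα = 17.7
Σc'Δl = 80.5 kN/m; ΣN' = 185.9 kN/m; ΣW sinα = 51.3 kN/m
Resisting = 80.5 + 185.9·tan30.4° = 80.5 + 109.0 = 189.6 kN/m
FS = 189.6 / 51.3 = 3.696

FS = 3.70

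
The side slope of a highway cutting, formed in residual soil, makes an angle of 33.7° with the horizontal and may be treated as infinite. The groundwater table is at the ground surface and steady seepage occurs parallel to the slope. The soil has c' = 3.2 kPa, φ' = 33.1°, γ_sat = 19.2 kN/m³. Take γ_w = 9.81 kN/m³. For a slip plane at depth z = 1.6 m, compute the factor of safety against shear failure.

FS = 0.70

With seepage parallel to the slope and the water table at the surface, the effective normal stress on the slip plane uses the buoyant unit weight γ' = γ_sat − γ_w while the driving shear stress uses γ_sat:
FS = [c' + γ' z cos²β tanφ'] / [γ_sat z sinβ cosβ]
γ' = 19.2 − 9.81 = 9.39 kN/m³
Numerator = 3.2 + 9.39·1.6·cos²33.7°·tan33.1° = 3.2 + 9.39·1.6·0.6921·0.6519 = 9.979 kPa
Denominator = 19.2·1.6·sin33.7°·cos33.7° = 19.2·1.6·0.5548·0.8320 = 14.181 kPa
FS = 9.979 / 14.181 = 0.704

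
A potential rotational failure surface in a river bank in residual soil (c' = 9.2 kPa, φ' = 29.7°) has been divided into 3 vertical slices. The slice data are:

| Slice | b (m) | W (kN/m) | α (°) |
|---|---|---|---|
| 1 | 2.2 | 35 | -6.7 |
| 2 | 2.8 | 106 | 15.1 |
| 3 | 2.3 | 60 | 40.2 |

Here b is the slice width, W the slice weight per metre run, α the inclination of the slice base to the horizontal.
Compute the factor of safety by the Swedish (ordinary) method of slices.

FS = 2.88

Ordinary method of slices: FS = Σ[c'·Δl_i + (W_i cosα_i)·tanφ'] / Σ W_i sinα_i, with Δl_i = b_i / cosα_i.
Slice 1: Δl = 2.2/cos(-6.7°) = 2.215 m; N'_1 = 35·cos(-6.7°) = 34.8; c'Δl = 20.38; W sinα = -4.1
Slice 2: Δl = 2.8/cos15.1° = 2.900 m; N'_2 = 106·cos15.1° = 102.3; c'Δl = 26.68; W sinα = 27.6
Slice 3: Δl = 2.3/cos40.2° = 3.011 m; N'_3 = 60·cos40.2° = 45.8; c'Δl = 27.70; W sinα = 38.7
Σc'Δl = 74.8 kN/m; ΣN' = 182.9 kN/m; ΣW sinα = 62.3 kN/m
Resisting = 74.8 + 182.9·tan29.7° = 74.8 + 104.3 = 179.1 kN/m
FS = 179.1 / 62.3 = 2.877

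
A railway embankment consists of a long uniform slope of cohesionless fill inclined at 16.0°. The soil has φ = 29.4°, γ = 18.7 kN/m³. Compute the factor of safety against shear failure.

FS = 1.97

For a dry cohesionless infinite slope the factor of safety is FS = tanφ / tanβ.
FS = tan29.4° / tan16.0° = 0.5635 / 0.2867 = 1.965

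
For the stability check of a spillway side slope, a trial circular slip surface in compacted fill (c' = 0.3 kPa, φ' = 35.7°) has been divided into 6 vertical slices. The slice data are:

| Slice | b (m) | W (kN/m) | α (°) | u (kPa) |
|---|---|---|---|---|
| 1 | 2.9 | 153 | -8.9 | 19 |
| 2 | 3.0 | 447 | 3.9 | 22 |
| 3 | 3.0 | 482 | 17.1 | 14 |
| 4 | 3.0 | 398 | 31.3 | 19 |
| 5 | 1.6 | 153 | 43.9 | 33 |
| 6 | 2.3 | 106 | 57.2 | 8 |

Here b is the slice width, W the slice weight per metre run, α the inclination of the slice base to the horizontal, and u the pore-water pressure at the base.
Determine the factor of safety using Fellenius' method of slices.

Ordinary method of slices: FS = Σ[c'·Δl_i + (W_i cosα_i − u_i·Δl_i)·tanφ'] / Σ W_i sinα_i, with Δl_i = b_i / cosα_i.
Slice 1: Δl = 2.9/cos(-8.9°) = 2.935 m; N'_1 = 153·cos(-8.9°) − 19·2.935 = 95.4; c'Δl = 0.88; W sinα = -23.7
Slice 2: Δl = 3.0/cos3.9° = 3.007 m; N'_2 = 447·cos3.9° − 22·3.007 = 379.8; c'Δl = 0.90; W sinα = 30.4
Slice 3: Δl = 3.0/cos17.1° = 3.139 m; N'_3 = 482·cos17.1° − 14·3.139 = 416.7; c'Δl = 0.94; W sinα = 141.7
Slice 4: Δl = 3.0/cos31.3° = 3.511 m; N'_4 = 398·cos31.3° − 19·3.511 = 273.4; c'Δl = 1.05; W sinα = 206.8
Slice 5: Δl = 1.6/cos43.9° = 2.221 m; N'_5 = 153·cos43.9° − 33·2.221 = 37.0; c'Δl = 0.67; W sinα = 106.1
Slice 6: Δl = 2.3/cos57.2° = 4.246 m; N'_6 = 106·cos57.2° − 8·4.246 = 23.5; c'Δl = 1.27; W sinα = 89.1
Σc'Δl = 5.7 kN/m; ΣN' = 1225.7 kN/m; ΣW sinα = 550.4 kN/m
Resisting = 5.7 + 1225.7·tan35.7° = 5.7 + 880.8 = 886.5 kN/m
FS = 886.5 / 550.4 = 1.611

FS = 1.61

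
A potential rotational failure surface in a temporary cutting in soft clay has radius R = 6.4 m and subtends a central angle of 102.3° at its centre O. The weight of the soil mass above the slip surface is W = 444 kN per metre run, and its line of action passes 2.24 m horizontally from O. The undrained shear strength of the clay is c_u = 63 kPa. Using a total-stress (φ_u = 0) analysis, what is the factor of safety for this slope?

FS = 4.63

Taking moments about the centre O, the resisting moment is provided by the undrained shear strength acting along the arc:
Arc length L_a = R·θ = 6.4·(102.3°·π/180) = 6.4·1.7855 = 11.43 m
M_R = c_u·L_a·R = 63·11.43·6.4 = 4607.4 kN·m/m
M_D = W·d = 444·2.24 = 994.6 kN·m/m
FS = M_R / M_D = 4607.4 / 994.6 = 4.633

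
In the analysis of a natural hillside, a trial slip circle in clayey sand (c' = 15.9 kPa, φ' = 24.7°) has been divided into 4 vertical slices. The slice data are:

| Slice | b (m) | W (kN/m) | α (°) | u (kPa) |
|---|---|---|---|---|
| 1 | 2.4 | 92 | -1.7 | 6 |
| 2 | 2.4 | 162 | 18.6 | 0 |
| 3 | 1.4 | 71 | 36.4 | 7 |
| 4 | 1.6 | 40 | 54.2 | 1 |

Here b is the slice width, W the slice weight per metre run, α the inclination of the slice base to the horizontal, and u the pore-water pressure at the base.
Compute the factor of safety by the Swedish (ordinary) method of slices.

Ordinary method of slices: FS = Σ[c'·Δl_i + (W_i cosα_i − u_i·Δl_i)·tanφ'] / Σ W_i sinα_i, with Δl_i = b_i / cosα_i.
Slice 1: Δl = 2.4/cos(-1.7°) = 2.401 m; N'_1 = 92·cos(-1.7°) − 6·2.401 = 77.6; c'Δl = 38.18; W sinα = -2.7
Slice 2: Δl = 2.4/cos18.6° = 2.532 m; N'_2 = 162·cos18.6° − 0·2.532 = 153.5; c'Δl = 40.26; W sinα = 51.7
Slice 3: Δl = 1.4/cos36.4° = 1.739 m; N'_3 = 71·cos36.4° − 7·1.739 = 45.0; c'Δl = 27.66; W sinα = 42.1
Slice 4: Δl = 1.6/cos54.2° = 2.735 m; N'_4 = 40·cos54.2° − 1·2.735 = 20.7; c'Δl = 43.49; W sinα = 32.4
Σc'Δl = 149.6 kN/m; ΣN' = 296.7 kN/m; ΣW sinα = 123.5 kN/m
Resisting = 149.6 + 296.7·tan24.7° = 149.6 + 136.5 = 286.1 kN/m
FS = 286.1 / 123.5 = 2.316

FS = 2.32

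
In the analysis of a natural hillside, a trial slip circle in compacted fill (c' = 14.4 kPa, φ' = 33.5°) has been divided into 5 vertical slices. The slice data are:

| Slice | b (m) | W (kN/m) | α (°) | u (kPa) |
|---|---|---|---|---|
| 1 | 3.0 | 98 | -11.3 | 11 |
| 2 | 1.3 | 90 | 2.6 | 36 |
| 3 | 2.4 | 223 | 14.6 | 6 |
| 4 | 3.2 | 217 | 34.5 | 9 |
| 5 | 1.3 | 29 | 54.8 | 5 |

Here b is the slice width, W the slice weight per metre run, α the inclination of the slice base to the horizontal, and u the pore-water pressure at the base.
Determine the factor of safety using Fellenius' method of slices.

FS = 2.60

Ordinary method of slices: FS = Σ[c'·Δl_i + (W_i cosα_i − u_i·Δl_i)·tanφ'] / Σ W_i sinα_i, with Δl_i = b_i / cosα_i.
Slice 1: Δl = 3.0/cos(-11.3°) = 3.059 m; N'_1 = 98·cos(-11.3°) − 11·3.059 = 62.4; c'Δl = 44.05; W sinα = -19.2
Slice 2: Δl = 1.3/cos2.6° = 1.301 m; N'_2 = 90·cos2.6° − 36·1.301 = 43.1; c'Δl = 18.74; W sinα = 4.1
Slice 3: Δl = 2.4/cos14.6° = 2.480 m; N'_3 = 223·cos14.6° − 6·2.480 = 200.9; c'Δl = 35.71; W sinα = 56.2
Slice 4: Δl = 3.2/cos34.5° = 3.883 m; N'_4 = 217·cos34.5° − 9·3.883 = 143.9; c'Δl = 55.91; W sinα = 122.9
Slice 5: Δl = 1.3/cos54.8° = 2.255 m; N'_5 = 29·cos54.8° − 5·2.255 = 5.4; c'Δl = 32.48; W sinα = 23.7
Σc'Δl = 186.9 kN/m; ΣN' = 455.8 kN/m; ΣW sinα = 187.7 kN/m
Resisting = 186.9 + 455.8·tan33.5° = 186.9 + 301.7 = 488.6 kN/m
FS = 488.6 / 187.7 = 2.603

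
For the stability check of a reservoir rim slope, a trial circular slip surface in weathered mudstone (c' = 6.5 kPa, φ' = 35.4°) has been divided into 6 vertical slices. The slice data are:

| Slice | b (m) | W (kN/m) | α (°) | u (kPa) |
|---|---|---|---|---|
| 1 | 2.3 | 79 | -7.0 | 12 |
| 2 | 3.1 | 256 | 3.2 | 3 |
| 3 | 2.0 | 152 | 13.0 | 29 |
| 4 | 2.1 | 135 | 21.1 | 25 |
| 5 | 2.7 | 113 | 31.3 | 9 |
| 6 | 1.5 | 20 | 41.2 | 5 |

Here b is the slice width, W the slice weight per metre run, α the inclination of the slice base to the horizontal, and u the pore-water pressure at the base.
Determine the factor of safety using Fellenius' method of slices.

Ordinary method of slices: FS = Σ[c'·Δl_i + (W_i cosα_i − u_i·Δl_i)·tanφ'] / Σ W_i sinα_i, with Δl_i = b_i / cosα_i.
Slice 1: Δl = 2.3/cos(-7.0°) = 2.317 m; N'_1 = 79·cos(-7.0°) − 12·2.317 = 50.6; c'Δl = 15.06; W sinα = -9.6
Slice 2: Δl = 3.1/cos3.2° = 3.105 m; N'_2 = 256·cos3.2° − 3·3.105 = 246.3; c'Δl = 20.18; W sinα = 14.3
Slice 3: Δl = 2.0/cos13.0° = 2.053 m; N'_3 = 152·cos13.0° − 29·2.053 = 88.6; c'Δl = 13.34; W sinα = 34.2
Slice 4: Δl = 2.1/cos21.1° = 2.251 m; N'_4 = 135·cos21.1° − 25·2.251 = 69.7; c'Δl = 14.63; W sinα = 48.6
Slice 5: Δl = 2.7/cos31.3° = 3.160 m; N'_5 = 113·cos31.3° − 9·3.160 = 68.1; c'Δl = 20.54; W sinα = 58.7
Slice 6: Δl = 1.5/cos41.2° = 1.994 m; N'_6 = 20·cos41.2° − 5·1.994 = 5.1; c'Δl = 12.96; W sinα = 13.2
Σc'Δl = 96.7 kN/m; ΣN' = 528.3 kN/m; ΣW sinα = 159.3 kN/m
Resisting = 96.7 + 528.3·tan35.4° = 96.7 + 375.5 = 472.2 kN/m
FS = 472.2 / 159.3 = 2.963

FS = 2.96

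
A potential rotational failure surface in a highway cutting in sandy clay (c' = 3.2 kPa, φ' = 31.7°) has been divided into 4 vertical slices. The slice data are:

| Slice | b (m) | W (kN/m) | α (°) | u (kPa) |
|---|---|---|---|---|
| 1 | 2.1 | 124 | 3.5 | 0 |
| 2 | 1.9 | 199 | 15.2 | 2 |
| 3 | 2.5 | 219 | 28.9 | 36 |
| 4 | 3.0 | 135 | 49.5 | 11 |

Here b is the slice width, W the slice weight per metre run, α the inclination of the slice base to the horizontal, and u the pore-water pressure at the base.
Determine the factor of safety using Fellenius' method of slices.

Ordinary method of slices: FS = Σ[c'·Δl_i + (W_i cosα_i − u_i·Δl_i)·tanφ'] / Σ W_i sinα_i, with Δl_i = b_i / cosα_i.
Slice 1: Δl = 2.1/cos3.5° = 2.104 m; N'_1 = 124·cos3.5° − 0·2.104 = 123.8; c'Δl = 6.73; W sinα = 7.6
Slice 2: Δl = 1.9/cos15.2° = 1.969 m; N'_2 = 199·cos15.2° − 2·1.969 = 188.1; c'Δl = 6.30; W sinα = 52.2
Slice 3: Δl = 2.5/cos28.9° = 2.856 m; N'_3 = 219·cos28.9° − 36·2.856 = 88.9; c'Δl = 9.14; W sinα = 105.8
Slice 4: Δl = 3.0/cos49.5° = 4.619 m; N'_4 = 135·cos49.5° − 11·4.619 = 36.9; c'Δl = 14.78; W sinα = 102.7
Σc'Δl = 37.0 kN/m; ΣN' = 437.7 kN/m; ΣW sinα = 268.2 kN/m
Resisting = 37.0 + 437.7·tan31.7° = 37.0 + 270.3 = 307.3 kN/m
FS = 307.3 / 268.2 = 1.145

FS = 1.15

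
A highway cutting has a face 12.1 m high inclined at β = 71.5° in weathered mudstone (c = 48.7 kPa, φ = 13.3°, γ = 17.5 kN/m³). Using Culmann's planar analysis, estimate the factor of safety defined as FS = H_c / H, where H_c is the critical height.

FS = 1.79

H_c = (4c/γ) · sinβ cosφ / [1 − cos(β − φ)]
    = (4·48.7/17.5) · sin71.5°·cos13.3° / [1 − cos58.2°]
    = 11.131 · 0.9229 / 0.4730 = 21.72 m
FS = H_c / H = 21.72 / 12.1 = 1.795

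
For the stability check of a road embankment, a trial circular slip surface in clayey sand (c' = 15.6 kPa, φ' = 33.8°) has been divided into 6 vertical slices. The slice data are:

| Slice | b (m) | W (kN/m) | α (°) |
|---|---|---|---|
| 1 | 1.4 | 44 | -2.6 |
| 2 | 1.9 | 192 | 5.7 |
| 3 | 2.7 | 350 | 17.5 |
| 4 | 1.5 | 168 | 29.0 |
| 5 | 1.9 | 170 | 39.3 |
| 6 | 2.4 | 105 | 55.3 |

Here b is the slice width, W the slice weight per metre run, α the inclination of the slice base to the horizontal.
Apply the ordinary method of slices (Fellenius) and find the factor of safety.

FS = 2.10

Ordinary method of slices: FS = Σ[c'·Δl_i + (W_i cosα_i)·tanφ'] / Σ W_i sinα_i, with Δl_i = b_i / cosα_i.
Slice 1: Δl = 1.4/cos(-2.6°) = 1.401 m; N'_1 = 44·cos(-2.6°) = 44.0; c'Δl = 21.86; W sinα = -2.0
Slice 2: Δl = 1.9/cos5.7° = 1.909 m; N'_2 = 192·cos5.7° = 191.1; c'Δl = 29.79; W sinα = 19.1
Slice 3: Δl = 2.7/cos17.5° = 2.831 m; N'_3 = 350·cos17.5° = 333.8; c'Δl = 44.16; W sinα = 105.2
Slice 4: Δl = 1.5/cos29.0° = 1.715 m; N'_4 = 168·cos29.0° = 146.9; c'Δl = 26.75; W sinα = 81.4
Slice 5: Δl = 1.9/cos39.3° = 2.455 m; N'_5 = 170·cos39.3° = 131.6; c'Δl = 38.30; W sinα = 107.7
Slice 6: Δl = 2.4/cos55.3° = 4.216 m; N'_6 = 105·cos55.3° = 59.8; c'Δl = 65.77; W sinα = 86.3
Σc'Δl = 226.6 kN/m; ΣN' = 907.1 kN/m; ΣW sinα = 397.8 kN/m
Resisting = 226.6 + 907.1·tan33.8° = 226.6 + 607.2 = 833.9 kN/m
FS = 833.9 / 397.8 = 2.096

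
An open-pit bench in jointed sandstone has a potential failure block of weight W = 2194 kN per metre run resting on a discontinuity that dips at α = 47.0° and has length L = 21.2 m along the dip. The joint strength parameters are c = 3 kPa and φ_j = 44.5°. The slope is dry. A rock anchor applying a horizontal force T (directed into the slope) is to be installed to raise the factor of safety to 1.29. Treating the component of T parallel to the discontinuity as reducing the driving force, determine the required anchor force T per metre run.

Resolving forces along and normal to the sliding plane, with the horizontal anchor force T adding T·sinα to the effective normal force and T·cosα acting up the plane against the driving force:
FS = [cL + (W cosα + T sinα) tanφ_j] / [W sinα − T cosα]
Without the anchor: N' = 1496.3 kN/m, driving T_d = 1604.6 kN/m, resisting R = 3·21.2 + 1496.3·tan44.5° = 1534.0 kN/m, FS = 0.96.
Setting FS = 1.29 and solving for T:
1.29·(1604.6 − T cos47.0°) = 1534.0 + T sin47.0°·tan44.5°
T·(sin47.0°·tan44.5° + 1.29·cos47.0°) = 1.29·1604.6 − 1534.0
T·(0.7314·0.9827 + 1.29·0.6820) = 2069.9 − 1534.0 = 535.9
T·1.5985 = 535.9
T = 335.3 kN/m

T = 335 kN/m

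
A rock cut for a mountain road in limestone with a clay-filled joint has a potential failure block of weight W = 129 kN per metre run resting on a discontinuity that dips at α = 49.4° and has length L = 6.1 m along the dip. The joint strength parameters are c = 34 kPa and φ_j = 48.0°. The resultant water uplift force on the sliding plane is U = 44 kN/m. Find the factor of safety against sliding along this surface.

FS = 2.57

Resolving the block weight along and normal to the plane and applying the Mohr–Coulomb strength on the joint:
N' = W cosα − U = 129·cos49.4° − 44 = 39.9 kN/m
Driving force T = W sinα = 129·sin49.4° = 97.9 kN/m
Resisting force R = c·L + N'·tanφ_j = 34·6.1 + 39.9·tan48.0° = 207.4 + 44.4 = 251.8 kN/m
FS = R / T = 251.8 / 97.9 = 2.570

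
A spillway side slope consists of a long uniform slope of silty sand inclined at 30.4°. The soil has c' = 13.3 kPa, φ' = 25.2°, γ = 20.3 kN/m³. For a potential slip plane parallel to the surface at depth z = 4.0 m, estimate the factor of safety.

FS = 1.18

For an infinite slope with a slip plane parallel to the surface (no pore pressure): FS = [c' + γz cos²β tanφ'] / [γz sinβ cosβ].
γz = 20.3·4.0 = 81.20 kN/m²
Numerator = 13.3 + 81.20·cos²30.4°·tan25.2° = 13.3 + 81.20·0.7439·0.4706 = 41.725 kPa
Denominator = 81.20·sin30.4°·cos30.4° = 81.20·0.5060·0.8625 = 35.441 kPa
FS = 41.725 / 35.441 = 1.177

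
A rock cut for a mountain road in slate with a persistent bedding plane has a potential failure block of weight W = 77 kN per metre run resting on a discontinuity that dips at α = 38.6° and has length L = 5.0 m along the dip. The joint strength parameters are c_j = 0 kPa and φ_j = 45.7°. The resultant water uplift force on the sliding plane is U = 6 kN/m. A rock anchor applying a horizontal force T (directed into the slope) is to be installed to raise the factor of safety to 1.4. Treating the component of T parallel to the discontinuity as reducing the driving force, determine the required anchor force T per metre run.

T = 7 kN/m

Resolving forces along and normal to the sliding plane, with the horizontal anchor force T adding T·sinα to the effective normal force and T·cosα acting up the plane against the driving force:
FS = [c_jL + (W cosα − U + T sinα) tanφ_j] / [W sinα − T cosα]
Without the anchor: N' = 54.2 kN/m, driving T_d = 48.0 kN/m, resisting R = 0·5.0 + 54.2·tan45.7° = 55.5 kN/m, FS = 1.16.
Setting FS = 1.4 and solving for T:
1.4·(48.0 − T cos38.6°) = 55.5 + T sin38.6°·tan45.7°
T·(sin38.6°·tan45.7° + 1.4·cos38.6°) = 1.4·48.0 − 55.5
T·(0.6239·1.0247 + 1.4·0.7815) = 67.3 − 55.5 = 11.7
T·1.7334 = 11.7
T = 6.8 kN/m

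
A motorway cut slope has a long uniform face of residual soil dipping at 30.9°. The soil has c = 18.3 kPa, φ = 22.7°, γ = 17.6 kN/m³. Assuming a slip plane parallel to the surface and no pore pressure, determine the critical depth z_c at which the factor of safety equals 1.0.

Setting FS = 1.00 in FS = [c + γz cos²β tanφ] / [γz sinβ cosβ] and solving for z:
z = c / [γ cosβ (FS·sinβ − cosβ·tanφ)]
  = 18.3 / [17.6·cos30.9°·(1.00·sin30.9° − cos30.9°·tan22.7°)]
  = 18.3 / [17.6·0.8581·(1.00·0.5135 − 0.8581·0.4183)]
  = 18.3 / 2.3348 = 7.838 m

z_c = 7.84 m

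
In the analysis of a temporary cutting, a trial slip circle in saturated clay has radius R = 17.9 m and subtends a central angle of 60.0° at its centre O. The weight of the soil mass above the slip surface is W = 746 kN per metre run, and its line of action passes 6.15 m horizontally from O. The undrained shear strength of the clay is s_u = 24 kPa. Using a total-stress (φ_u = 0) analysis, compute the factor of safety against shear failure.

Taking moments about the centre O, the resisting moment is provided by the undrained shear strength acting along the arc:
Arc length L_a = R·θ = 17.9·(60.0°·π/180) = 17.9·1.0472 = 18.74 m
M_R = s_u·L_a·R = 24·18.74·17.9 = 8052.8 kN·m/m
M_D = W·d = 746·6.15 = 4587.9 kN·m/m
FS = M_R / M_D = 8052.8 / 4587.9 = 1.755

FS = 1.76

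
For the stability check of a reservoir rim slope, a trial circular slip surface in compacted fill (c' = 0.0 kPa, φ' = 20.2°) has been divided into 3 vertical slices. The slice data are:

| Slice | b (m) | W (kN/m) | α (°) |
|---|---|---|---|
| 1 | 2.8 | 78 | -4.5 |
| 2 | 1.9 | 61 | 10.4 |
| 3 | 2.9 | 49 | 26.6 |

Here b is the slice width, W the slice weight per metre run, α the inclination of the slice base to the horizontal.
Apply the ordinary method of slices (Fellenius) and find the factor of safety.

FS = 2.49

Ordinary method of slices: FS = Σ[c'·Δl_i + (W_i cosα_i)·tanφ'] / Σ W_i sinα_i, with Δl_i = b_i / cosα_i.
Slice 1: Δl = 2.8/cos(-4.5°) = 2.809 m; N'_1 = 78·cos(-4.5°) = 77.8; c'Δl = 0.00; W sinα = -6.1
Slice 2: Δl = 1.9/cos10.4° = 1.932 m; N'_2 = 61·cos10.4° = 60.0; c'Δl = 0.00; W sinα = 11.0
Slice 3: Δl = 2.9/cos26.6° = 3.243 m; N'_3 = 49·cos26.6° = 43.8; c'Δl = 0.00; W sinα = 21.9
Σc'Δl = 0.0 kN/m; ΣN' = 181.6 kN/m; ΣW sinα = 26.8 kN/m
Resisting = 0.0 + 181.6·tan20.2° = 0.0 + 66.8 = 66.8 kN/m
FS = 66.8 / 26.8 = 2.490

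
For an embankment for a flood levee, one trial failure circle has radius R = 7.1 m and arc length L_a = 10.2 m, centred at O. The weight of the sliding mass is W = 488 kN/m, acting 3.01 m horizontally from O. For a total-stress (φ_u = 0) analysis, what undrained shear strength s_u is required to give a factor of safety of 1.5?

FS = s_u·L_a·R / (W·d), so s_u = FS·W·d / (L_a·R).
s_u = 1.5·488·3.01 / (10.20·7.1) = 2203.3 / 72.42 = 30.42 kPa

s_u = 30.4 kPa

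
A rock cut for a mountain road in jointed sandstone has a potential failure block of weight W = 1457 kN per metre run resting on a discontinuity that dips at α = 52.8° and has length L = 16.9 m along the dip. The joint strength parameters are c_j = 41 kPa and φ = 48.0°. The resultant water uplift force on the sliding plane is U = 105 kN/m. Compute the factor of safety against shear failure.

FS = 1.34

Resolving the block weight along and normal to the plane and applying the Mohr–Coulomb strength on the joint:
N' = W cosα − U = 1457·cos52.8° − 105 = 775.9 kN/m
Driving force T = W sinα = 1457·sin52.8° = 1160.5 kN/m
Resisting force R = c_j·L + N'·tanφ = 41·16.9 + 775.9·tan48.0° = 692.9 + 861.7 = 1554.6 kN/m
FS = R / T = 1554.6 / 1160.5 = 1.340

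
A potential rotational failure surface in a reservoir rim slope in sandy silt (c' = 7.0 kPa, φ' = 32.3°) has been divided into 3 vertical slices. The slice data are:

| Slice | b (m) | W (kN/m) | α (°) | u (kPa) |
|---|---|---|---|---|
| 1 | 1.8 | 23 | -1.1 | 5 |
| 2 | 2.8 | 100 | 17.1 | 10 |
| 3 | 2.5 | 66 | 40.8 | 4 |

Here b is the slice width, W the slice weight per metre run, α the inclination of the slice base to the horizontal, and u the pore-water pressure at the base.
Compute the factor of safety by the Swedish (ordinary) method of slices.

FS = 1.81

Ordinary method of slices: FS = Σ[c'·Δl_i + (W_i cosα_i − u_i·Δl_i)·tanφ'] / Σ W_i sinα_i, with Δl_i = b_i / cosα_i.
Slice 1: Δl = 1.8/cos(-1.1°) = 1.800 m; N'_1 = 23·cos(-1.1°) − 5·1.800 = 14.0; c'Δl = 12.60; W sinα = -0.4
Slice 2: Δl = 2.8/cos17.1° = 2.930 m; N'_2 = 100·cos17.1° − 10·2.930 = 66.3; c'Δl = 20.51; W sinα = 29.4
Slice 3: Δl = 2.5/cos40.8° = 3.303 m; N'_3 = 66·cos40.8° − 4·3.303 = 36.8; c'Δl = 23.12; W sinα = 43.1
Σc'Δl = 56.2 kN/m; ΣN' = 117.0 kN/m; ΣW sinα = 72.1 kN/m
Resisting = 56.2 + 117.0·tan32.3° = 56.2 + 74.0 = 130.2 kN/m
FS = 130.2 / 72.1 = 1.806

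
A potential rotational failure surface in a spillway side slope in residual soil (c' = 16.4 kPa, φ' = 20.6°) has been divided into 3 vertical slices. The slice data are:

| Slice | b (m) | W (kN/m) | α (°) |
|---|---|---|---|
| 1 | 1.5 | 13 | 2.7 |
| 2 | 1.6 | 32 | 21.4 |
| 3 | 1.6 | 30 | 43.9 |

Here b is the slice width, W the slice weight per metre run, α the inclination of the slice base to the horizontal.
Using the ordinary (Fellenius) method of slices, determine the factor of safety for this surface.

Ordinary method of slices: FS = Σ[c'·Δl_i + (W_i cosα_i)·tanφ'] / Σ W_i sinα_i, with Δl_i = b_i / cosα_i.
Slice 1: Δl = 1.5/cos2.7° = 1.502 m; N'_1 = 13·cos2.7° = 13.0; c'Δl = 24.63; W sinα = 0.6
Slice 2: Δl = 1.6/cos21.4° = 1.718 m; N'_2 = 32·cos21.4° = 29.8; c'Δl = 28.18; W sinα = 11.7
Slice 3: Δl = 1.6/cos43.9° = 2.221 m; N'_3 = 30·cos43.9° = 21.6; c'Δl = 36.42; W sinα = 20.8
Σc'Δl = 89.2 kN/m; ΣN' = 64.4 kN/m; ΣW sinα = 33.1 kN/m
Resisting = 89.2 + 64.4·tan20.6° = 89.2 + 24.2 = 113.4 kN/m
FS = 113.4 / 33.1 = 3.428

FS = 3.43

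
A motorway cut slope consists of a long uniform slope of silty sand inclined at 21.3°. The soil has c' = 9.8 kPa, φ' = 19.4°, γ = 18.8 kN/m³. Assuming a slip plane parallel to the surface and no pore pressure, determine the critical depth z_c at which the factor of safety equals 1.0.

z_c = 15.92 m

Setting FS = 1.00 in FS = [c' + γz cos²β tanφ'] / [γz sinβ cosβ] and solving for z:
z = c' / [γ cosβ (FS·sinβ − cosβ·tanφ')]
  = 9.8 / [18.8·cos21.3°·(1.00·sin21.3° − cos21.3°·tan19.4°)]
  = 9.8 / [18.8·0.9317·(1.00·0.3633 − 0.9317·0.3522)]
  = 9.8 / 0.6157 = 15.917 m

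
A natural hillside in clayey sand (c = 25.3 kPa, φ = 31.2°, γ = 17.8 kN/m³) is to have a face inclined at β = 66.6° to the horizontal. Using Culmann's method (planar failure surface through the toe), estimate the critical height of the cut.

H_c = 24.14 m

Culmann's analysis gives the critical failure plane at α_cr = (β + φ)/2 = (66.6 + 31.2)/2 = 48.9°, and the critical height
H_c = (4c/γ) · sinβ cosφ / [1 − cos(β − φ)]
    = (4·25.3/17.8) · sin66.6°·cos31.2° / [1 − cos(35.4°)]
    = 5.685 · 0.9178·0.8554 / [1 − 0.8151]
    = 5.685 · 0.7850 / 0.1849
    = 24.14 m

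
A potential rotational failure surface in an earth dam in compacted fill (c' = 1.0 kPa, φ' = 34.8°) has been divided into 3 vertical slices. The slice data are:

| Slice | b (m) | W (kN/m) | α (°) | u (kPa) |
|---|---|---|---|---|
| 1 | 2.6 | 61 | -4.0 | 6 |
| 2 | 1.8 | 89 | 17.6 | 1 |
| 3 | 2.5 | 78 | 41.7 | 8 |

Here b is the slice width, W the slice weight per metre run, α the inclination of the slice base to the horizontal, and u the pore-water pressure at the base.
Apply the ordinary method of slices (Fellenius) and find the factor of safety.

Ordinary method of slices: FS = Σ[c'·Δl_i + (W_i cosα_i − u_i·Δl_i)·tanφ'] / Σ W_i sinα_i, with Δl_i = b_i / cosα_i.
Slice 1: Δl = 2.6/cos(-4.0°) = 2.606 m; N'_1 = 61·cos(-4.0°) − 6·2.606 = 45.2; c'Δl = 2.61; W sinα = -4.3
Slice 2: Δl = 1.8/cos17.6° = 1.888 m; N'_2 = 89·cos17.6° − 1·1.888 = 82.9; c'Δl = 1.89; W sinα = 26.9
Slice 3: Δl = 2.5/cos41.7° = 3.348 m; N'_3 = 78·cos41.7° − 8·3.348 = 31.5; c'Δl = 3.35; W sinα = 51.9
Σc'Δl = 7.8 kN/m; ΣN' = 159.6 kN/m; ΣW sinα = 74.5 kN/m
Resisting = 7.8 + 159.6·tan34.8° = 7.8 + 110.9 = 118.8 kN/m
FS = 118.8 / 74.5 = 1.593

FS = 1.59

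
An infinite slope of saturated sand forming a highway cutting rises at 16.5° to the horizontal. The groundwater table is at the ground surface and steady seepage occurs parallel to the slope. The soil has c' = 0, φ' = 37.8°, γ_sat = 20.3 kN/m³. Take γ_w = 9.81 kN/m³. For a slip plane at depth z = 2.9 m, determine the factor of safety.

FS = 1.35

With seepage parallel to the slope and the water table at the surface, the effective normal stress on the slip plane uses the buoyant unit weight γ' = γ_sat − γ_w while the driving shear stress uses γ_sat:
FS = [c' + γ' z cos²β tanφ'] / [γ_sat z sinβ cosβ]
(For c' = 0 this reduces to FS = (γ'/γ_sat)·tanφ'/tanβ.)
γ' = 20.3 − 9.81 = 10.49 kN/m³
Numerator = 0.0 + 10.49·2.9·cos²16.5°·tan37.8° = 0.0 + 10.49·2.9·0.9193·0.7757 = 21.694 kPa
Denominator = 20.3·2.9·sin16.5°·cos16.5° = 20.3·2.9·0.2840·0.9588 = 16.031 kPa
FS = 21.694 / 16.031 = 1.353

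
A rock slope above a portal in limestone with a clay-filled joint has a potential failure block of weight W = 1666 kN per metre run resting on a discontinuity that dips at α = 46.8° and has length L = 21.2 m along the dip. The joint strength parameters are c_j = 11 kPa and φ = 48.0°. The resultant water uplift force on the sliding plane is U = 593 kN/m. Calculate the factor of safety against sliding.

Resolving the block weight along and normal to the plane and applying the Mohr–Coulomb strength on the joint:
N' = W cosα − U = 1666·cos46.8° − 593 = 547.5 kN/m
Driving force T = W sinα = 1666·sin46.8° = 1214.5 kN/m
Resisting force R = c_j·L + N'·tanφ = 11·21.2 + 547.5·tan48.0° = 233.2 + 608.0 = 841.2 kN/m
FS = R / T = 841.2 / 1214.5 = 0.693

FS = 0.69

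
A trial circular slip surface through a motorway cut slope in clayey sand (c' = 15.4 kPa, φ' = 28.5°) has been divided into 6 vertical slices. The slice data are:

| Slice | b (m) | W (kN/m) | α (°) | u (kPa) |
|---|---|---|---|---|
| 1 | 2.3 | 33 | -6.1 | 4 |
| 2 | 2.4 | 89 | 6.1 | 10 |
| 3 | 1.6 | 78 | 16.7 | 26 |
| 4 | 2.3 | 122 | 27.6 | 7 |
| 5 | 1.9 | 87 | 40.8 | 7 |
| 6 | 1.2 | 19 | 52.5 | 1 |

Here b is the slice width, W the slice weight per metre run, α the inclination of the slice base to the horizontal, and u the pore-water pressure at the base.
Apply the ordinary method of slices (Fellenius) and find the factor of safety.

FS = 2.25

Ordinary method of slices: FS = Σ[c'·Δl_i + (W_i cosα_i − u_i·Δl_i)·tanφ'] / Σ W_i sinα_i, with Δl_i = b_i / cosα_i.
Slice 1: Δl = 2.3/cos(-6.1°) = 2.313 m; N'_1 = 33·cos(-6.1°) − 4·2.313 = 23.6; c'Δl = 35.62; W sinα = -3.5
Slice 2: Δl = 2.4/cos6.1° = 2.414 m; N'_2 = 89·cos6.1° − 10·2.414 = 64.4; c'Δl = 37.17; W sinα = 9.5
Slice 3: Δl = 1.6/cos16.7° = 1.670 m; N'_3 = 78·cos16.7° − 26·1.670 = 31.3; c'Δl = 25.73; W sinα = 22.4
Slice 4: Δl = 2.3/cos27.6° = 2.595 m; N'_4 = 122·cos27.6° − 7·2.595 = 89.9; c'Δl = 39.97; W sinα = 56.5
Slice 5: Δl = 1.9/cos40.8° = 2.510 m; N'_5 = 87·cos40.8° − 7·2.510 = 48.3; c'Δl = 38.65; W sinα = 56.8
Slice 6: Δl = 1.2/cos52.5° = 1.971 m; N'_6 = 19·cos52.5° − 1·1.971 = 9.6; c'Δl = 30.36; W sinα = 15.1
Σc'Δl = 207.5 kN/m; ΣN' = 267.0 kN/m; ΣW sinα = 156.8 kN/m
Resisting = 207.5 + 267.0·tan28.5° = 207.5 + 145.0 = 352.5 kN/m
FS = 352.5 / 156.8 = 2.248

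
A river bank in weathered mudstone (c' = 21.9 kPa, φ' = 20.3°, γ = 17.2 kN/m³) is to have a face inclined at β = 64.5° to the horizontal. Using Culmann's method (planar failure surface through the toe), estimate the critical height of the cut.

Culmann's analysis gives the critical failure plane at α_cr = (β + φ')/2 = (64.5 + 20.3)/2 = 42.4°, and the critical height
H_c = (4c'/γ) · sinβ cosφ' / [1 − cos(β − φ')]
    = (4·21.9/17.2) · sin64.5°·cos20.3° / [1 − cos(44.2°)]
    = 5.093 · 0.9026·0.9379 / [1 − 0.7169]
    = 5.093 · 0.8465 / 0.2831
    = 15.23 m

H_c = 15.23 m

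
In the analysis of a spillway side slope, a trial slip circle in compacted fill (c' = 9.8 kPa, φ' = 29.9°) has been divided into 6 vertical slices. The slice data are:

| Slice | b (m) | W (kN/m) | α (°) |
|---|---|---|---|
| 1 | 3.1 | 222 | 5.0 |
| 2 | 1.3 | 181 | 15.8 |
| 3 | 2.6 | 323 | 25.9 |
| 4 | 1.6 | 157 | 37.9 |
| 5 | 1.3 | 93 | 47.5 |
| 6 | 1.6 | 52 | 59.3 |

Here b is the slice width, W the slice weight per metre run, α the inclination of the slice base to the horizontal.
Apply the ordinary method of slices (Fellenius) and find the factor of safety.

Ordinary method of slices: FS = Σ[c'·Δl_i + (W_i cosα_i)·tanφ'] / Σ W_i sinα_i, with Δl_i = b_i / cosα_i.
Slice 1: Δl = 3.1/cos5.0° = 3.112 m; N'_1 = 222·cos5.0° = 221.2; c'Δl = 30.50; W sinα = 19.3
Slice 2: Δl = 1.3/cos15.8° = 1.351 m; N'_2 = 181·cos15.8° = 174.2; c'Δl = 13.24; W sinα = 49.3
Slice 3: Δl = 2.6/cos25.9° = 2.890 m; N'_3 = 323·cos25.9° = 290.6; c'Δl = 28.33; W sinα = 141.1
Slice 4: Δl = 1.6/cos37.9° = 2.028 m; N'_4 = 157·cos37.9° = 123.9; c'Δl = 19.87; W sinα = 96.4
Slice 5: Δl = 1.3/cos47.5° = 1.924 m; N'_5 = 93·cos47.5° = 62.8; c'Δl = 18.86; W sinα = 68.6
Slice 6: Δl = 1.6/cos59.3° = 3.134 m; N'_6 = 52·cos59.3° = 26.5; c'Δl = 30.71; W sinα = 44.7
Σc'Δl = 141.5 kN/m; ΣN' = 899.1 kN/m; ΣW sinα = 419.4 kN/m
Resisting = 141.5 + 899.1·tan29.9° = 141.5 + 517.0 = 658.5 kN/m
FS = 658.5 / 419.4 = 1.570

FS = 1.57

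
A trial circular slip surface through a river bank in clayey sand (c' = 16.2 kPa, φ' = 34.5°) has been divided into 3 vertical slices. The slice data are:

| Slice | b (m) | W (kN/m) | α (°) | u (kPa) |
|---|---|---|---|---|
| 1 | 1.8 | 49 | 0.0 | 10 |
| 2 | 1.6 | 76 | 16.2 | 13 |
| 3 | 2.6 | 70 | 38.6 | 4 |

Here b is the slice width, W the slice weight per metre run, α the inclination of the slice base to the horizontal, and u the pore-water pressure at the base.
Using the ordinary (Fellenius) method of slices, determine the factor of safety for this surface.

FS = 3.01

Ordinary method of slices: FS = Σ[c'·Δl_i + (W_i cosα_i − u_i·Δl_i)·tanφ'] / Σ W_i sinα_i, with Δl_i = b_i / cosα_i.
Slice 1: Δl = 1.8/cos0.0° = 1.800 m; N'_1 = 49·cos0.0° − 10·1.800 = 31.0; c'Δl = 29.16; W sinα = 0.0
Slice 2: Δl = 1.6/cos16.2° = 1.666 m; N'_2 = 76·cos16.2° − 13·1.666 = 51.3; c'Δl = 26.99; W sinα = 21.2
Slice 3: Δl = 2.6/cos38.6° = 3.327 m; N'_3 = 70·cos38.6° − 4·3.327 = 41.4; c'Δl = 53.89; W sinα = 43.7
Σc'Δl = 110.0 kN/m; ΣN' = 123.7 kN/m; ΣW sinα = 64.9 kN/m
Resisting = 110.0 + 123.7·tan34.5° = 110.0 + 85.0 = 195.1 kN/m
FS = 195.1 / 64.9 = 3.007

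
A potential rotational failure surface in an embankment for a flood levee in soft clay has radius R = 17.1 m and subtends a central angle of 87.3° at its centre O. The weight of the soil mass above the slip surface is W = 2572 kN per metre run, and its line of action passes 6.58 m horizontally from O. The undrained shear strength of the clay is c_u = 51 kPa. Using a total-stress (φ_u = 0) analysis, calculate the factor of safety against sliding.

FS = 1.34

Taking moments about the centre O, the resisting moment is provided by the undrained shear strength acting along the arc:
Arc length L_a = R·θ = 17.1·(87.3°·π/180) = 17.1·1.5237 = 26.05 m
M_R = c_u·L_a·R = 51·26.05·17.1 = 22722.4 kN·m/m
M_D = W·d = 2572·6.58 = 16923.8 kN·m/m
FS = M_R / M_D = 22722.4 / 16923.8 = 1.343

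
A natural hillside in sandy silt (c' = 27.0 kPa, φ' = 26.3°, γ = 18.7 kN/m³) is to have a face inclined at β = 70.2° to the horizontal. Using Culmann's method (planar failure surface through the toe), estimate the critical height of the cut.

Culmann's analysis gives the critical failure plane at α_cr = (β + φ')/2 = (70.2 + 26.3)/2 = 48.2°, and the critical height
H_c = (4c'/γ) · sinβ cosφ' / [1 − cos(β − φ')]
    = (4·27.0/18.7) · sin70.2°·cos26.3° / [1 − cos(43.9°)]
    = 5.775 · 0.9409·0.8965 / [1 − 0.7206]
    = 5.775 · 0.8435 / 0.2794
    = 17.43 m

H_c = 17.43 m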